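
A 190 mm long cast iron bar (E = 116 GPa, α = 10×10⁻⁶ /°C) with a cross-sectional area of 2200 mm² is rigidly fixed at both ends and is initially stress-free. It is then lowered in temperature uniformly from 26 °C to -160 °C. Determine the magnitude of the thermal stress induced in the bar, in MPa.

σ ≈ 216 MPa (tensile)

The supports are rigid, so the total axial strain is zero. The restrained thermal strain is ε = αΔT = 10×10⁻⁶ × 186 = 1860×10⁻⁶.
σ = EαΔT = 116×10³ × 10×10⁻⁶ × 186 = 215.8 MPa (tensile; the bar is trying to contract).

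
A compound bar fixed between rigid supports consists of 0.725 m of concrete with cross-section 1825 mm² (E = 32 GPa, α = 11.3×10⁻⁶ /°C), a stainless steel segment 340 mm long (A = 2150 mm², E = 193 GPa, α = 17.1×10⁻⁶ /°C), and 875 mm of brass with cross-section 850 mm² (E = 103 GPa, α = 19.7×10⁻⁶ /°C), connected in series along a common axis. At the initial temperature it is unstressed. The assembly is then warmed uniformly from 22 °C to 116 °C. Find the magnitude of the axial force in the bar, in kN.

With the walls removed the bar would change length by δ_free = Σ αᵢΔT Lᵢ = 11.3×10⁻⁶×94×725 + 17.1×10⁻⁶×94×340 + 19.7×10⁻⁶×94×875 = 2.937 mm.
The walls prevent any net length change, so an axial force P (same in every segment) develops. Compatibility: P · Σ Lᵢ/(AᵢEᵢ) = δ_free.
Σ Lᵢ/(AᵢEᵢ) = 725/(1825×32×10³) + 340/(2150×193×10³) + 875/(850×103×10³) = 2.323×10⁻⁵ mm/N.
So P = 2.937 / 2.323×10⁻⁵ = 126.4 kN, compressive.

P ≈ 126 kN (compressive)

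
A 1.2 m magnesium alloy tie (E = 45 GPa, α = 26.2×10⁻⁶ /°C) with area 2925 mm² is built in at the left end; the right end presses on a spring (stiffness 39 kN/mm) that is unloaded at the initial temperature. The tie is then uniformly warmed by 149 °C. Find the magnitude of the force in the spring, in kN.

Free thermal expansion: δ_free = αΔT L = 26.2×10⁻⁶ × 149 × 1200 = 4.685 mm.
With a force P in the spring, the elastic change of the tie is PL/(AE) and that of the spring is P/k; compatibility requires their sum to equal δ_free.
So P = δ_free / [L/(AE) + 1/k] = 4.685 / [ 1200/(2925×45×10³) + 1/(39×10³) ].
P = 4.685 / 3.476×10⁻⁵ = 134800 N.

P ≈ 135 kN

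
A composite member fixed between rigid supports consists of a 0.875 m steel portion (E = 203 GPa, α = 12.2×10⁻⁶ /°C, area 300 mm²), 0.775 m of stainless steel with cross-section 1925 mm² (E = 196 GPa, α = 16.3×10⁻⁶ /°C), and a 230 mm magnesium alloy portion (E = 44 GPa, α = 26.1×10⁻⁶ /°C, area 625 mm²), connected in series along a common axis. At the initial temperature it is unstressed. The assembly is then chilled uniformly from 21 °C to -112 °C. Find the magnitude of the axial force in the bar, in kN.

P ≈ 157 kN (tensile)

With the walls removed the bar would change length by δ_free = Σ αᵢΔT Lᵢ = 12.2×10⁻⁶×133×875 + 16.3×10⁻⁶×133×775 + 26.1×10⁻⁶×133×230 = 3.898 mm.
Since the ends are fixed, an axial force P builds up, equal in every segment, with P · Σ Lᵢ/(AᵢEᵢ) = δ_free.
The series flexibility is Σ Lᵢ/(AᵢEᵢ) = 875/(300×203×10³) + 775/(1925×196×10³) + 230/(625×44×10³) = 2.479×10⁻⁵ mm/N.
So P = 3.898 / 2.479×10⁻⁵ = 157.3 kN, tensile.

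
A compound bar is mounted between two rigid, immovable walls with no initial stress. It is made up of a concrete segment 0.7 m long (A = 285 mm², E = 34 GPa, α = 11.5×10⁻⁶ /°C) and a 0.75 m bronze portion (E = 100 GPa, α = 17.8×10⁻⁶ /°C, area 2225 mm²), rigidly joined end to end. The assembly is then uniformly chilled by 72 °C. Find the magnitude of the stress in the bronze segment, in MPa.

If the supports were absent, the total length change would be Σ αᵢΔT Lᵢ = 11.5×10⁻⁶×72×700 + 17.8×10⁻⁶×72×750 = 1.541 mm.
Since the ends are fixed, an axial force P builds up, equal in every segment, with P · Σ Lᵢ/(AᵢEᵢ) = δ_free.
The series flexibility is Σ Lᵢ/(AᵢEᵢ) = 700/(285×34×10³) + 750/(2225×100×10³) = 7.561×10⁻⁵ mm/N.
Hence P = δ_free / Σ(L/AE) = 1.541/7.561×10⁻⁵ = 20.38 kN (tensile).
σ_{bronze} = P / A = 20380 / 2225 = 9.159 MPa.

σ ≈ 9.16 MPa (tensile)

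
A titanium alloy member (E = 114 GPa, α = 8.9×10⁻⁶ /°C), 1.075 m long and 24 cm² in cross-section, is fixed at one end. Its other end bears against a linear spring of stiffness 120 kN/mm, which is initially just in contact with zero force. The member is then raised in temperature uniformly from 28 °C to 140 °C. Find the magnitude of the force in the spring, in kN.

Free thermal expansion: δ_free = αΔT L = 8.9×10⁻⁶ × 112 × 1075 = 1.072 mm.
Let P be the compressive force at the spring. The member shortens elastically by PL/(AE) and the spring compresses by P/k; together these equal δ_free.
P [ L/(AE) + 1/k ] = δ_free → P [ 1075/(2400×114×10³) + 1/(120×10³) ] = 1.072.
P = 1.072 / 1.226×10⁻⁵ = 87390 N.

P ≈ 87.4 kN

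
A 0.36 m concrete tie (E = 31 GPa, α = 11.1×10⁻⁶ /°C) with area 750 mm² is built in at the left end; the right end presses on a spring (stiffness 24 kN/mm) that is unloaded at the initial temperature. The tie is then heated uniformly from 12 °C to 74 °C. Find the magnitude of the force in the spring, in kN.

P ≈ 4.34 kN

The unrestrained thermal change is αΔT L = 11.1×10⁻⁶ × 62 × 360 = 0.2478 mm.
With a force P in the spring, the elastic change of the tie is PL/(AE) and that of the spring is P/k; compatibility requires their sum to equal δ_free.
So P = δ_free / [L/(AE) + 1/k] = 0.2478 / [ 360/(750×31×10³) + 1/(24×10³) ].
P = 0.2478 / 5.715×10⁻⁵ = 4335 N.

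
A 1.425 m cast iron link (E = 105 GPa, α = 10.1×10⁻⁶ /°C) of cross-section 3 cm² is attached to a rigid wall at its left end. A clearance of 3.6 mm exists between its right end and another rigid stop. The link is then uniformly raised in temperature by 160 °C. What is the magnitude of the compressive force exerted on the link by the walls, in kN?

Free thermal elongation = αΔT L = 10.1×10⁻⁶ × 160 × 1425 = 2.303 mm.
Since δ_free = 2.3 mm is less than the 3.6 mm gap, the link never touches the wall. No axial force develops.

P ≈ 0 kN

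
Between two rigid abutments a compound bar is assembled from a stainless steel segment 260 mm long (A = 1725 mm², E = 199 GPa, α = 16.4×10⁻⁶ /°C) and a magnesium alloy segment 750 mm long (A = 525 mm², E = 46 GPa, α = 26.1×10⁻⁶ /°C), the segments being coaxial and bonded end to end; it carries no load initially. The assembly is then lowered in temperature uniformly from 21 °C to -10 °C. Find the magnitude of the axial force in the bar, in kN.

If the supports were absent, the total length change would be Σ αᵢΔT Lᵢ = 16.4×10⁻⁶×31×260 + 26.1×10⁻⁶×31×750 = 0.739 mm.
Since the ends are fixed, an axial force P builds up, equal in every segment, with P · Σ Lᵢ/(AᵢEᵢ) = δ_free.
The series flexibility is Σ Lᵢ/(AᵢEᵢ) = 260/(1725×199×10³) + 750/(525×46×10³) = 3.181×10⁻⁵ mm/N.
So P = 0.739 / 3.181×10⁻⁵ = 23.23 kN, tensile.

P ≈ 23.2 kN (tensile)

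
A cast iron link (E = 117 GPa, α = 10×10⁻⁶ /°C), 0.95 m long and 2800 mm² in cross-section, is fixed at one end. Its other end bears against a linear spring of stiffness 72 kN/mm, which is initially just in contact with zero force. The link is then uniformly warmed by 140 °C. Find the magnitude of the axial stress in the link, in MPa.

The unrestrained thermal change is αΔT L = 10×10⁻⁶ × 140 × 950 = 1.33 mm.
Let P be the compressive force at the spring. The link shortens elastically by PL/(AE) and the spring compresses by P/k; together these equal δ_free.
P [ L/(AE) + 1/k ] = δ_free → P [ 950/(2800×117×10³) + 1/(72×10³) ] = 1.33.
P = 1.33 / 1.679×10⁻⁵ = 79220 N.
σ = P/A = 79220/2800 = 28.29 MPa.

σ ≈ 28.3 MPa (compressive)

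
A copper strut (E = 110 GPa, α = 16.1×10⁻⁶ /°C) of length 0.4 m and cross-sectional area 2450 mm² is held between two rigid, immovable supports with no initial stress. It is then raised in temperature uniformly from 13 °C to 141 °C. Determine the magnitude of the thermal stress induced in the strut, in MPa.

σ ≈ 227 MPa (compressive)

The supports are rigid, so the total axial strain is zero. The restrained thermal strain is ε = αΔT = 16.1×10⁻⁶ × 128 = 2060.8×10⁻⁶.
σ = EαΔT = 110×10³ × 16.1×10⁻⁶ × 128 = 226.7 MPa (compressive; the strut is trying to expand).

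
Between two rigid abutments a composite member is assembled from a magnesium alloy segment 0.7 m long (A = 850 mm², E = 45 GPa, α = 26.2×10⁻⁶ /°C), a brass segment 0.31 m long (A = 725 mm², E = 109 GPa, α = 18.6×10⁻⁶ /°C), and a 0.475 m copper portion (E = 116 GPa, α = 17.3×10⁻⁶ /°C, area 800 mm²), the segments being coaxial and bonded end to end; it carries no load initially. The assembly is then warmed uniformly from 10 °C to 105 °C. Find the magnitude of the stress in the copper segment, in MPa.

Free thermal expansion of the whole bar: Σ αᵢΔT Lᵢ = 26.2×10⁻⁶×95×700 + 18.6×10⁻⁶×95×310 + 17.3×10⁻⁶×95×475 = 3.071 mm.
Since the ends are fixed, an axial force P builds up, equal in every segment, with P · Σ Lᵢ/(AᵢEᵢ) = δ_free.
The series flexibility is Σ Lᵢ/(AᵢEᵢ) = 700/(850×45×10³) + 310/(725×109×10³) + 475/(800×116×10³) = 2.734×10⁻⁵ mm/N.
P = 3.071 / 2.734×10⁻⁵ = 112300 N = 112.3 kN, compressive.
σ_{copper} = P / A = 112300 / 800 = 140.4 MPa.

σ ≈ 140 MPa (compressive)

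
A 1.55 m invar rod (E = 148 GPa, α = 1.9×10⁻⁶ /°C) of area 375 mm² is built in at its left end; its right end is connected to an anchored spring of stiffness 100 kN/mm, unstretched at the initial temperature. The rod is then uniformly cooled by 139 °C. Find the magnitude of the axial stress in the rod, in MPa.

The unrestrained thermal change is αΔT L = 1.9×10⁻⁶ × 139 × 1550 = 0.4094 mm.
With a force P in the spring, the elastic change of the rod is PL/(AE) and that of the spring is P/k; compatibility requires their sum to equal δ_free.
P [ L/(AE) + 1/k ] = δ_free → P [ 1550/(375×148×10³) + 1/(100×10³) ] = 0.4094.
P = 0.4094 / 3.793×10⁻⁵ = 10790 N.
σ = P/A = 10790/375 = 28.78 MPa.

σ ≈ 28.8 MPa (tensile)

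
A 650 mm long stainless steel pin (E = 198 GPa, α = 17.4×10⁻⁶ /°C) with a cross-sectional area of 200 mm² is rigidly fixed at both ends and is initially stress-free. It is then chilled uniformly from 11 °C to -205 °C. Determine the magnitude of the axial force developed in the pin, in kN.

With zero net strain, σ = E·αΔT = 198 GPa × 17.4×10⁻⁶ × 216 = 744.2 MPa.
P = AEαΔT = 200 × 198×10³ × 17.4×10⁻⁶ × 216 = 148.8 kN (tensile).

P ≈ 149 kN (tensile)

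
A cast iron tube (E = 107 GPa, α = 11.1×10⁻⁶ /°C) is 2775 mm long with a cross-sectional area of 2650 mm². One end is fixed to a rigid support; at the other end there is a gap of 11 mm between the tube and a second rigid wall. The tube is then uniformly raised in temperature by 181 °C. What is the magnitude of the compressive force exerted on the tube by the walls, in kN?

P ≈ 0 kN

If the wall were absent the tube would grow by αΔT L = 11.1×10⁻⁶ × 181 × 2775 = 5.575 mm.
This is smaller than the 11 mm clearance, so the tube expands freely without reaching the stop — the stress is zero.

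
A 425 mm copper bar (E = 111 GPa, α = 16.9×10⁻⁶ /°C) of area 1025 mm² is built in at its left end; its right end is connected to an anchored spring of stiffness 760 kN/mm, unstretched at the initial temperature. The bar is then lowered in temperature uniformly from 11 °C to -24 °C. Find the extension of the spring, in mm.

If the spring were absent the bar would shorten by αΔT L = 16.9×10⁻⁶ × 35 × 425 = 0.2514 mm.
Let P be the tensile force in the spring. The bar extends elastically by PL/(AE) and the spring stretches by P/k; together these equal δ_free.
P [ L/(AE) + 1/k ] = δ_free → P [ 425/(1025×111×10³) + 1/(760×10³) ] = 0.2514.
P = 0.2514 / 5.051×10⁻⁶ = 49770 N.
Spring extension = P/k = 49770/(760×10³) = 0.06548 mm.

δ ≈ 0.0655 mm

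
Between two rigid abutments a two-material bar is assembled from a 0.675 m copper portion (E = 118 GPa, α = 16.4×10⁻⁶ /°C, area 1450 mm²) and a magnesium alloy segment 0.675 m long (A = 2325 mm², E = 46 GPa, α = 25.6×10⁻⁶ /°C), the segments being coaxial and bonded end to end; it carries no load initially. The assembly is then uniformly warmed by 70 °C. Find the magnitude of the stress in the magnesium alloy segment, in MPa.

Free thermal expansion of the whole bar: Σ αᵢΔT Lᵢ = 16.4×10⁻⁶×70×675 + 25.6×10⁻⁶×70×675 = 1.984 mm.
The rigid supports impose zero overall length change; the single axial force P common to all segments must satisfy P Σ Lᵢ/(AᵢEᵢ) = δ_free.
Σ Lᵢ/(AᵢEᵢ) = 675/(1450×118×10³) + 675/(2325×46×10³) = 1.026×10⁻⁵ mm/N.
P = 1.984 / 1.026×10⁻⁵ = 193500 N = 193.5 kN, compressive.
σ_{magnesium alloy} = P / A = 193500 / 2325 = 83.22 MPa.

σ ≈ 83.2 MPa (compressive)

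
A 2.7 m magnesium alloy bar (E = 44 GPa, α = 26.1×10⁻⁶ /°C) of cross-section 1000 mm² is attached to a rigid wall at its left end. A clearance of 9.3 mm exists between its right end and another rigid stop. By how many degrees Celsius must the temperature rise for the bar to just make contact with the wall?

ΔT ≈ 132 °C

Contact occurs when the free expansion equals the gap: αΔT L = 9.3 mm.
So ΔT = g/(αL) = 9.3/(26.1×10⁻⁶ × 2700) = 132 °C.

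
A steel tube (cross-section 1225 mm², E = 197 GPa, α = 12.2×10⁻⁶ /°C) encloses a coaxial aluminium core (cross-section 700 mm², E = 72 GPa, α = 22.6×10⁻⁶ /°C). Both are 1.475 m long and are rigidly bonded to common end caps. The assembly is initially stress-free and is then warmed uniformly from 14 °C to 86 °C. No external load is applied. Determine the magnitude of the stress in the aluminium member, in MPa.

σ ≈ 44.6 MPa (compressive)

The aluminium has the larger α, so on heating it would change length more than the steel if both were free. The rigid plates force a common final length, so the aluminium is put into compression and the steel into tension, with equal and opposite forces P (no external load).
Setting the final lengths equal and cancelling L: (α₁ − α₂)ΔT = P/(A₁E₁) + P/(A₂E₂).
|α₁ − α₂|·ΔT = 10.4×10⁻⁶ × 72 = 0.0007488.
1/(A₁E₁) + 1/(A₂E₂) = 1/(1225×197×10³) + 1/(700×72×10³) = 2.399×10⁻⁸ N⁻¹.
So P = 0.0007488 / 2.399×10⁻⁸ = 31.22 kN.
σ_{aluminium} = P/A₂ = 31220/700 = 44.6 MPa, compressive.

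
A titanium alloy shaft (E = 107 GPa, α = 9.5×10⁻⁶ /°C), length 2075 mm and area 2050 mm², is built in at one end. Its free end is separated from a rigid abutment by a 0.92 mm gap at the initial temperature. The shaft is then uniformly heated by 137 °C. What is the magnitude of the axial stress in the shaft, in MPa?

σ ≈ 91.8 MPa (compressive)

If the wall were absent the shaft would grow by αΔT L = 9.5×10⁻⁶ × 137 × 2075 = 2.701 mm.
The gap closes (δ_free > 0.92 mm) and the wall then resists a further 2.701 − 0.92 = 1.781 mm of expansion.
So σ = E(δ_free − g)/L = 107×10³ × 1.781/2075 = 91.82 MPa.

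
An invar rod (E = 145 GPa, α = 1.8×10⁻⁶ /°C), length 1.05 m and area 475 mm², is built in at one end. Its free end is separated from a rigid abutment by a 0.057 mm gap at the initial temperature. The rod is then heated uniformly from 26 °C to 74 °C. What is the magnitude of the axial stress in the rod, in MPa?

σ ≈ 4.66 MPa (compressive)

If the wall were absent the rod would grow by αΔT L = 1.8×10⁻⁶ × 48 × 1050 = 0.09072 mm.
After closing the 0.057 mm clearance, 0.09072 − 0.057 = 0.03372 mm of expansion remains to be suppressed by the wall.
So σ = E(δ_free − g)/L = 145×10³ × 0.03372/1050 = 4.657 MPa.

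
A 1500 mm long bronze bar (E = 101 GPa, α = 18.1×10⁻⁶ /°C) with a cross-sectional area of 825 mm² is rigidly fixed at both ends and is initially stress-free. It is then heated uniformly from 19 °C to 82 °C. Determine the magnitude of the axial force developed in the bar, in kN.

P ≈ 95 kN (compressive)

The ends cannot move, so σ = EαΔT = 101×10³ × 18.1×10⁻⁶ × 63 = 115.2 MPa.
P = AEαΔT = 825 × 101×10³ × 18.1×10⁻⁶ × 63 = 95.02 kN (compressive).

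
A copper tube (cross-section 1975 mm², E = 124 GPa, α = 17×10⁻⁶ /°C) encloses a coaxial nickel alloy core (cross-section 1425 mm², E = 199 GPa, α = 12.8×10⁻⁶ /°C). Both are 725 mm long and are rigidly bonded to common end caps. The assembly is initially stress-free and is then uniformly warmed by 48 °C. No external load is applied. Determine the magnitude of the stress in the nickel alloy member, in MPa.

The copper has the larger α, so on heating it would change length more than the nickel alloy if both were free. The rigid plates force a common final length, so the copper is put into compression and the nickel alloy into tension, with equal and opposite forces P (no external load).
Compatibility of the two members (thermal + elastic change equal): (α₁ − α₂)ΔT = P·[1/(A₁E₁) + 1/(A₂E₂)].
|α₁ − α₂|·ΔT = 4.2×10⁻⁶ × 48 = 0.0002016.
1/(A₁E₁) + 1/(A₂E₂) = 1/(1975×124×10³) + 1/(1425×199×10³) = 7.61×10⁻⁹ N⁻¹.
P = 0.0002016 / 7.61×10⁻⁹ = 26490 N = 26.49 kN.
σ_{nickel alloy} = P/A₂ = 26490/1425 = 18.59 MPa, tensile.

σ ≈ 18.6 MPa (tensile)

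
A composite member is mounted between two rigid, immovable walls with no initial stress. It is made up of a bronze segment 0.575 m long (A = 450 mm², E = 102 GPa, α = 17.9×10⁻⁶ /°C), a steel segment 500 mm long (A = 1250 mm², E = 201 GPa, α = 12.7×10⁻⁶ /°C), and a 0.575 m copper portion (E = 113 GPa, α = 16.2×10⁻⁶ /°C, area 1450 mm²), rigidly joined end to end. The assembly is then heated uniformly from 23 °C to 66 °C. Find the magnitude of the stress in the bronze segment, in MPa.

With the walls removed the bar would change length by δ_free = Σ αᵢΔT Lᵢ = 17.9×10⁻⁶×43×575 + 12.7×10⁻⁶×43×500 + 16.2×10⁻⁶×43×575 = 1.116 mm.
The walls prevent any net length change, so an axial force P (same in every segment) develops. Compatibility: P · Σ Lᵢ/(AᵢEᵢ) = δ_free.
Σ Lᵢ/(AᵢEᵢ) = 575/(450×102×10³) + 500/(1250×201×10³) + 575/(1450×113×10³) = 1.803×10⁻⁵ mm/N.
P = 1.116 / 1.803×10⁻⁵ = 61920 N = 61.92 kN, compressive.
σ_{bronze} = P / A = 61920 / 450 = 137.6 MPa.

σ ≈ 138 MPa (compressive)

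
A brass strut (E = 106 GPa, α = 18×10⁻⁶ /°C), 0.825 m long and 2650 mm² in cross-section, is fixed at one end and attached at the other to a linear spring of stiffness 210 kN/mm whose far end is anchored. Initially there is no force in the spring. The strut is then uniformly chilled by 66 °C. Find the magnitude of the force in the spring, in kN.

The unrestrained thermal change is αΔT L = 18×10⁻⁶ × 66 × 825 = 0.9801 mm.
Let P be the tensile force in the spring. The strut extends elastically by PL/(AE) and the spring stretches by P/k; together these equal δ_free.
So P = δ_free / [L/(AE) + 1/k] = 0.9801 / [ 825/(2650×106×10³) + 1/(210×10³) ].
P = 0.9801 / 7.699×10⁻⁶ = 127300 N.

P ≈ 127 kN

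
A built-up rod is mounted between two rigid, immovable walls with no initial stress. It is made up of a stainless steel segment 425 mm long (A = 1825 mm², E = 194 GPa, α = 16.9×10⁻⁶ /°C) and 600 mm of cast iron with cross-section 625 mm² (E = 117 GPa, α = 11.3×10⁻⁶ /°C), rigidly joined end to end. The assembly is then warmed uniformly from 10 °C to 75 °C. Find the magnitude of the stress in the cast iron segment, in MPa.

Free thermal expansion of the whole bar: Σ αᵢΔT Lᵢ = 16.9×10⁻⁶×65×425 + 11.3×10⁻⁶×65×600 = 0.9076 mm.
The walls prevent any net length change, so an axial force P (same in every segment) develops. Compatibility: P · Σ Lᵢ/(AᵢEᵢ) = δ_free.
Σ Lᵢ/(AᵢEᵢ) = 425/(1825×194×10³) + 600/(625×117×10³) = 9.406×10⁻⁶ mm/N.
So P = 0.9076 / 9.406×10⁻⁶ = 96.49 kN, compressive.
σ_{cast iron} = P / A = 96490 / 625 = 154.4 MPa.

σ ≈ 154 MPa (compressive)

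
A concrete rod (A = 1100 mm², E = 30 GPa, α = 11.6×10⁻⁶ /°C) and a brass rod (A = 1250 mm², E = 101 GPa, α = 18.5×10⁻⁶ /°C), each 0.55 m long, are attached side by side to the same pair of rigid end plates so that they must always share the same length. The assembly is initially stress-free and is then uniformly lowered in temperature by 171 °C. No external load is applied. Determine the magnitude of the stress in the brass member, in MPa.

The brass has the larger α, so on cooling it would change length more than the concrete if both were free. The rigid plates force a common final length, so the brass is put into tension and the concrete into compression, with equal and opposite forces P (no external load).
Setting the final lengths equal and cancelling L: (α₁ − α₂)ΔT = P/(A₁E₁) + P/(A₂E₂).
|α₁ − α₂|·ΔT = 6.9×10⁻⁶ × 171 = 0.00118.
1/(A₁E₁) + 1/(A₂E₂) = 1/(1100×30×10³) + 1/(1250×101×10³) = 3.822×10⁻⁸ N⁻¹.
P = 0.00118 / 3.822×10⁻⁸ = 30870 N = 30.87 kN.
σ_{brass} = P/A₂ = 30870/1250 = 24.69 MPa, tensile.

σ ≈ 24.7 MPa (tensile)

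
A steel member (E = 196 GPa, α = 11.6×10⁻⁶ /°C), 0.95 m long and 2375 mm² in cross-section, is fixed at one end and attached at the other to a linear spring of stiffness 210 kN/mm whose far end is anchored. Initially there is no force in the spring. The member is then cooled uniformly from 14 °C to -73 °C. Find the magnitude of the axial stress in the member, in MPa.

The unrestrained thermal change is αΔT L = 11.6×10⁻⁶ × 87 × 950 = 0.9587 mm.
Let P be the tensile force in the spring. The member extends elastically by PL/(AE) and the spring stretches by P/k; together these equal δ_free.
So P = δ_free / [L/(AE) + 1/k] = 0.9587 / [ 950/(2375×196×10³) + 1/(210×10³) ].
P = 0.9587 / 6.803×10⁻⁶ = 140900 N.
σ = P/A = 140900/2375 = 59.34 MPa.

σ ≈ 59.3 MPa (tensile)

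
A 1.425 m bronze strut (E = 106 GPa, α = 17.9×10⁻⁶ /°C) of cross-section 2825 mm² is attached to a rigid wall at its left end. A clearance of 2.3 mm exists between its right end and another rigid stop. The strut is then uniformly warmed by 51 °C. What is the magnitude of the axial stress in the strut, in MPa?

σ ≈ 0 MPa

Unrestrained expansion: δ_free = αΔT L = 17.9×10⁻⁶ × 51 × 1425 = 1.301 mm.
This is smaller than the 2.3 mm clearance, so the strut expands freely without reaching the stop — the stress is zero.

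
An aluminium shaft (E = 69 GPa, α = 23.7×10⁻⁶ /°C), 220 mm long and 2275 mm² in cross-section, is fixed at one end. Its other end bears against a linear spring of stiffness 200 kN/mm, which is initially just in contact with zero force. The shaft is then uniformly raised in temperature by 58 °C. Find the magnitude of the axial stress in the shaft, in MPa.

σ ≈ 20.8 MPa (compressive)

Free thermal expansion: δ_free = αΔT L = 23.7×10⁻⁶ × 58 × 220 = 0.3024 mm.
With a force P in the spring, the elastic change of the shaft is PL/(AE) and that of the spring is P/k; compatibility requires their sum to equal δ_free.
P [ L/(AE) + 1/k ] = δ_free → P [ 220/(2275×69×10³) + 1/(200×10³) ] = 0.3024.
P = 0.3024 / 6.401×10⁻⁶ = 47240 N.
σ = P/A = 47240/2275 = 20.77 MPa.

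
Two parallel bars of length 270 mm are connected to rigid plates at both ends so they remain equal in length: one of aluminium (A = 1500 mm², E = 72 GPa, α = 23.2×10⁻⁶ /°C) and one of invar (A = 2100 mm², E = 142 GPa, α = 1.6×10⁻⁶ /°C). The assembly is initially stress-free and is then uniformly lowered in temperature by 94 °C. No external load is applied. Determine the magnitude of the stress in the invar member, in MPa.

σ ≈ 76.7 MPa (compressive)

Equilibrium of a rigid end plate with no external load gives equal and opposite internal forces ±P in the two members. Since α_{aluminium} > α_{invar}, cooling drives the aluminium into tension and the invar into compression.
Setting the final lengths equal and cancelling L: (α₁ − α₂)ΔT = P/(A₁E₁) + P/(A₂E₂).
|α₁ − α₂|·ΔT = 21.6×10⁻⁶ × 94 = 0.00203.
1/(A₁E₁) + 1/(A₂E₂) = 1/(1500×72×10³) + 1/(2100×142×10³) = 1.261×10⁻⁸ N⁻¹.
So P = 0.00203 / 1.261×10⁻⁸ = 161 kN.
σ_{invar} = P/A₂ = 161000/2100 = 76.66 MPa, compressive.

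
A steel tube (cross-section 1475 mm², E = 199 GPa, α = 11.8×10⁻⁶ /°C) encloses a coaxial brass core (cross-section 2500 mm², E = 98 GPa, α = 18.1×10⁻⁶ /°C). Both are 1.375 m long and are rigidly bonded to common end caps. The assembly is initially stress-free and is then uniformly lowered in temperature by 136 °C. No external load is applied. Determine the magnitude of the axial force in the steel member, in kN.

P ≈ 114 kN (compressive in the steel)

Equilibrium of a rigid end plate with no external load gives equal and opposite internal forces ±P in the two members. Since α_{brass} > α_{steel}, cooling drives the brass into tension and the steel into compression.
Setting the final lengths equal and cancelling L: (α₁ − α₂)ΔT = P/(A₁E₁) + P/(A₂E₂).
|α₁ − α₂|·ΔT = 6.3×10⁻⁶ × 136 = 0.0008568.
1/(A₁E₁) + 1/(A₂E₂) = 1/(1475×199×10³) + 1/(2500×98×10³) = 7.488×10⁻⁹ N⁻¹.
P = 0.0008568 / 7.488×10⁻⁹ = 114400 N = 114.4 kN.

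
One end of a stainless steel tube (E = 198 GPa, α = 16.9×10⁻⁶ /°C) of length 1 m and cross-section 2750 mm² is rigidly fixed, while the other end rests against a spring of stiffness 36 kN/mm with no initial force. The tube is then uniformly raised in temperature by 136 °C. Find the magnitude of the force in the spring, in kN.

P ≈ 77.6 kN

If the spring were absent the tube would lengthen by αΔT L = 16.9×10⁻⁶ × 136 × 1000 = 2.298 mm.
Let P be the compressive force at the spring. The tube shortens elastically by PL/(AE) and the spring compresses by P/k; together these equal δ_free.
P [ L/(AE) + 1/k ] = δ_free → P [ 1000/(2750×198×10³) + 1/(36×10³) ] = 2.298.
P = 2.298 / 2.961×10⁻⁵ = 77610 N.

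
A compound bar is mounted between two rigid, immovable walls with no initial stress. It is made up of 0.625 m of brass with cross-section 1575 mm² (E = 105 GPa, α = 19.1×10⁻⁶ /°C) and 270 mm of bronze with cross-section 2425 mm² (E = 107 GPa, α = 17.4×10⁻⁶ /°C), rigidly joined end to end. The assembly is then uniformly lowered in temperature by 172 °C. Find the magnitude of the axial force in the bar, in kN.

P ≈ 594 kN (tensile)

With the walls removed the bar would change length by δ_free = Σ αᵢΔT Lᵢ = 19.1×10⁻⁶×172×625 + 17.4×10⁻⁶×172×270 = 2.861 mm.
The walls prevent any net length change, so an axial force P (same in every segment) develops. Compatibility: P · Σ Lᵢ/(AᵢEᵢ) = δ_free.
Σ Lᵢ/(AᵢEᵢ) = 625/(1575×105×10³) + 270/(2425×107×10³) = 4.82×10⁻⁶ mm/N.
Hence P = δ_free / Σ(L/AE) = 2.861/4.82×10⁻⁶ = 593.7 kN (tensile).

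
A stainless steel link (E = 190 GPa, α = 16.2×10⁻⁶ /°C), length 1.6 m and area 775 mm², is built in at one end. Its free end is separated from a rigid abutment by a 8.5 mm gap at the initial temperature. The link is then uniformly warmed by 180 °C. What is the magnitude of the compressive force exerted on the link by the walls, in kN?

P ≈ 0 kN

If the wall were absent the link would grow by αΔT L = 16.2×10⁻⁶ × 180 × 1600 = 4.666 mm.
This is smaller than the 8.5 mm clearance, so the link expands freely without reaching the stop — the stress is zero.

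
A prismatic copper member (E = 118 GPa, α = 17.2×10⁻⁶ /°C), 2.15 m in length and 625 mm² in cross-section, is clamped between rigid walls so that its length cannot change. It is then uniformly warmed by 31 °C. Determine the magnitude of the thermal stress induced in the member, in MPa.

σ ≈ 62.9 MPa (compressive)

With length fixed, the mechanical strain must cancel the thermal strain αΔT = 17.2×10⁻⁶ × 31 = 533.2×10⁻⁶.
σ = EαΔT = 118×10³ × 17.2×10⁻⁶ × 31 = 62.92 MPa (compressive; the member is trying to expand).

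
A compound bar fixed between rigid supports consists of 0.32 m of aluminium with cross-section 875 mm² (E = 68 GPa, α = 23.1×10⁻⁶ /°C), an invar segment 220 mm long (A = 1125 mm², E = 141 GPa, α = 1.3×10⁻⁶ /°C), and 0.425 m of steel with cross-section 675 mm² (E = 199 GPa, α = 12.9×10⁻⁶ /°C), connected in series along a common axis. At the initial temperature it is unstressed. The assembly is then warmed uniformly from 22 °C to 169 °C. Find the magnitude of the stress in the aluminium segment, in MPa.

With the walls removed the bar would change length by δ_free = Σ αᵢΔT Lᵢ = 23.1×10⁻⁶×147×320 + 1.3×10⁻⁶×147×220 + 12.9×10⁻⁶×147×425 = 1.935 mm.
Since the ends are fixed, an axial force P builds up, equal in every segment, with P · Σ Lᵢ/(AᵢEᵢ) = δ_free.
Σ Lᵢ/(AᵢEᵢ) = 320/(875×68×10³) + 220/(1125×141×10³) + 425/(675×199×10³) = 9.929×10⁻⁶ mm/N.
P = 1.935 / 9.929×10⁻⁶ = 194800 N = 194.8 kN, compressive.
σ_{aluminium} = P / A = 194800 / 875 = 222.7 MPa.

σ ≈ 223 MPa (compressive)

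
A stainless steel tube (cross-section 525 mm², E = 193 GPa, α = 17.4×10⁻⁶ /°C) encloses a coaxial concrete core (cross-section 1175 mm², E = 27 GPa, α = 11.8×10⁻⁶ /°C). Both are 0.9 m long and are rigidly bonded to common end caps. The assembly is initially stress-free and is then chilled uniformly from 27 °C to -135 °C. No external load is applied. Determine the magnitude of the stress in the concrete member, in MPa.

σ ≈ 18.7 MPa (compressive)

Both members must finish at the same length. With the larger α, the stainless steel tends to over-contract; the plates restrain it, putting the stainless steel in tension and the concrete in compression. With no external load the two internal forces are equal and opposite, magnitude P.
Setting the final lengths equal and cancelling L: (α₁ − α₂)ΔT = P/(A₁E₁) + P/(A₂E₂).
|α₁ − α₂|·ΔT = 5.6×10⁻⁶ × 162 = 0.0009072.
1/(A₁E₁) + 1/(A₂E₂) = 1/(525×193×10³) + 1/(1175×27×10³) = 4.139×10⁻⁸ N⁻¹.
So P = 0.0009072 / 4.139×10⁻⁸ = 21.92 kN.
σ_{concrete} = P/A₂ = 21920/1175 = 18.65 MPa, compressive.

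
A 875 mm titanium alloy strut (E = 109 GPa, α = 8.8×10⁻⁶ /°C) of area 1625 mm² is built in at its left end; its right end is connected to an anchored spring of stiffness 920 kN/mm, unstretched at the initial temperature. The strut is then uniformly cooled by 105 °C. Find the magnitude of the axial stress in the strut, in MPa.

Free thermal contraction: δ_free = αΔT L = 8.8×10⁻⁶ × 105 × 875 = 0.8085 mm.
Let P be the tensile force in the spring. The strut extends elastically by PL/(AE) and the spring stretches by P/k; together these equal δ_free.
So P = δ_free / [L/(AE) + 1/k] = 0.8085 / [ 875/(1625×109×10³) + 1/(920×10³) ].
P = 0.8085 / 6.027×10⁻⁶ = 134100 N.
σ = P/A = 134100/1625 = 82.55 MPa.

σ ≈ 82.6 MPa (tensile)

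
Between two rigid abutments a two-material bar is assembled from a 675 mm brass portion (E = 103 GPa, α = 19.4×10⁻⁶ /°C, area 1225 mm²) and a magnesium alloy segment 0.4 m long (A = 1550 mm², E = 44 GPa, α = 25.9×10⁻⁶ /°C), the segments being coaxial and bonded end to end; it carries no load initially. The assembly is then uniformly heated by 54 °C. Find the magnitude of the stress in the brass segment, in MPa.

σ ≈ 92.2 MPa (compressive)

Free thermal expansion of the whole bar: Σ αᵢΔT Lᵢ = 19.4×10⁻⁶×54×675 + 25.9×10⁻⁶×54×400 = 1.267 mm.
Since the ends are fixed, an axial force P builds up, equal in every segment, with P · Σ Lᵢ/(AᵢEᵢ) = δ_free.
The series flexibility is Σ Lᵢ/(AᵢEᵢ) = 675/(1225×103×10³) + 400/(1550×44×10³) = 1.121×10⁻⁵ mm/N.
Hence P = δ_free / Σ(L/AE) = 1.267/1.121×10⁻⁵ = 112.9 kN (compressive).
σ_{brass} = P / A = 112900 / 1225 = 92.19 MPa.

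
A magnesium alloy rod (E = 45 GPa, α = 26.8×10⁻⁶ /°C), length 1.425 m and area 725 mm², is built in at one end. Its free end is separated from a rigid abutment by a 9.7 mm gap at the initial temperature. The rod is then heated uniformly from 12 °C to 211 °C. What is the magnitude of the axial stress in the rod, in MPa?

σ ≈ 0 MPa

If the wall were absent the rod would grow by αΔT L = 26.8×10⁻⁶ × 199 × 1425 = 7.6 mm.
Since δ_free = 7.6 mm is less than the 9.7 mm gap, the rod never touches the wall. No axial force develops.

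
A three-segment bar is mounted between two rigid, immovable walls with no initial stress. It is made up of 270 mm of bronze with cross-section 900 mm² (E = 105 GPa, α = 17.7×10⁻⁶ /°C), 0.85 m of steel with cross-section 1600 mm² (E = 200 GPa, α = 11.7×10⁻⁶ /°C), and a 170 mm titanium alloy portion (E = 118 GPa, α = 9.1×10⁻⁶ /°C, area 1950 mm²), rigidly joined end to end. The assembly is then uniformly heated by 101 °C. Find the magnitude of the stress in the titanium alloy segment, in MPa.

With the walls removed the bar would change length by δ_free = Σ αᵢΔT Lᵢ = 17.7×10⁻⁶×101×270 + 11.7×10⁻⁶×101×850 + 9.1×10⁻⁶×101×170 = 1.643 mm.
Since the ends are fixed, an axial force P builds up, equal in every segment, with P · Σ Lᵢ/(AᵢEᵢ) = δ_free.
The series flexibility is Σ Lᵢ/(AᵢEᵢ) = 270/(900×105×10³) + 850/(1600×200×10³) + 170/(1950×118×10³) = 6.252×10⁻⁶ mm/N.
So P = 1.643 / 6.252×10⁻⁶ = 262.8 kN, compressive.
σ_{titanium alloy} = P / A = 262800 / 1950 = 134.8 MPa.

σ ≈ 135 MPa (compressive)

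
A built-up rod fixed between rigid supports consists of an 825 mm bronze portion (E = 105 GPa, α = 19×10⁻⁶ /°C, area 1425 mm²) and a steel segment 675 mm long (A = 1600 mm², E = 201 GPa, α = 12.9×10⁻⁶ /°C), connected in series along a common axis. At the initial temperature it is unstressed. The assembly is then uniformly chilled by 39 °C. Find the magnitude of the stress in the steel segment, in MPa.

Free thermal contraction of the whole bar: Σ αᵢΔT Lᵢ = 19×10⁻⁶×39×825 + 12.9×10⁻⁶×39×675 = 0.9509 mm.
Since the ends are fixed, an axial force P builds up, equal in every segment, with P · Σ Lᵢ/(AᵢEᵢ) = δ_free.
The series flexibility is Σ Lᵢ/(AᵢEᵢ) = 825/(1425×105×10³) + 675/(1600×201×10³) = 7.613×10⁻⁶ mm/N.
Hence P = δ_free / Σ(L/AE) = 0.9509/7.613×10⁻⁶ = 124.9 kN (tensile).
σ_{steel} = P / A = 124900 / 1600 = 78.07 MPa.

σ ≈ 78.1 MPa (tensile)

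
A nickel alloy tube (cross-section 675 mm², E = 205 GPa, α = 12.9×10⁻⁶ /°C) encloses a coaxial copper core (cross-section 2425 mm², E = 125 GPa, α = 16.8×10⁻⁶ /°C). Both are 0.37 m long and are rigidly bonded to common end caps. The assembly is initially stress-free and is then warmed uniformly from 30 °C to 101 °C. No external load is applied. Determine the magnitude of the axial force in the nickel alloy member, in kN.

P ≈ 26.3 kN (tensile in the nickel alloy)

Equilibrium of a rigid end plate with no external load gives equal and opposite internal forces ±P in the two members. Since α_{copper} > α_{nickel alloy}, heating drives the copper into compression and the nickel alloy into tension.
Equating the net (thermal + elastic) strains gives |α₁ − α₂|·ΔT = P·[1/(A₁E₁) + 1/(A₂E₂)].
|α₁ − α₂|·ΔT = 3.9×10⁻⁶ × 71 = 0.0002769.
1/(A₁E₁) + 1/(A₂E₂) = 1/(675×205×10³) + 1/(2425×125×10³) = 1.053×10⁻⁸ N⁻¹.
P = 0.0002769 / 1.053×10⁻⁸ = 26310 N = 26.31 kN.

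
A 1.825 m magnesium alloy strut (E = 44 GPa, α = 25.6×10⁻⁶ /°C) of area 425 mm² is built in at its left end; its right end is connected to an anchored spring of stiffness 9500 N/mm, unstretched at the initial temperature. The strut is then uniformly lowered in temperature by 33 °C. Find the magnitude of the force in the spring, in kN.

Free thermal contraction: δ_free = αΔT L = 25.6×10⁻⁶ × 33 × 1825 = 1.542 mm.
With a force P in the spring, the elastic change of the strut is PL/(AE) and that of the spring is P/k; compatibility requires their sum to equal δ_free.
P [ L/(AE) + 1/k ] = δ_free → P [ 1825/(425×44×10³) + 1/(9500) ] = 1.542.
P = 1.542 / 0.0002029 = 7600 N.

P ≈ 7.6 kN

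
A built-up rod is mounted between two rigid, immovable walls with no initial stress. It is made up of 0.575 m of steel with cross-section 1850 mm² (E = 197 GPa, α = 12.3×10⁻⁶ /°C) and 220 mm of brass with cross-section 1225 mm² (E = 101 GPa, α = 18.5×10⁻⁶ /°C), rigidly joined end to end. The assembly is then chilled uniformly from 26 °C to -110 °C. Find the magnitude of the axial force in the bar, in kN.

P ≈ 452 kN (tensile)

With the walls removed the bar would change length by δ_free = Σ αᵢΔT Lᵢ = 12.3×10⁻⁶×136×575 + 18.5×10⁻⁶×136×220 = 1.515 mm.
The walls prevent any net length change, so an axial force P (same in every segment) develops. Compatibility: P · Σ Lᵢ/(AᵢEᵢ) = δ_free.
The series flexibility is Σ Lᵢ/(AᵢEᵢ) = 575/(1850×197×10³) + 220/(1225×101×10³) = 3.356×10⁻⁶ mm/N.
So P = 1.515 / 3.356×10⁻⁶ = 451.6 kN, tensile.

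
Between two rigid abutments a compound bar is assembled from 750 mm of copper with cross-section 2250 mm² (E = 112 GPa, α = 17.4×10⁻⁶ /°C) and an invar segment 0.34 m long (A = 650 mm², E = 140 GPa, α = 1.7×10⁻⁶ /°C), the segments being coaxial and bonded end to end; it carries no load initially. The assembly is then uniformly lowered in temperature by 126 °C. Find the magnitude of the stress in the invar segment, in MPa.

If the supports were absent, the total length change would be Σ αᵢΔT Lᵢ = 17.4×10⁻⁶×126×750 + 1.7×10⁻⁶×126×340 = 1.717 mm.
Since the ends are fixed, an axial force P builds up, equal in every segment, with P · Σ Lᵢ/(AᵢEᵢ) = δ_free.
Σ Lᵢ/(AᵢEᵢ) = 750/(2250×112×10³) + 340/(650×140×10³) = 6.712×10⁻⁶ mm/N.
P = 1.717 / 6.712×10⁻⁶ = 255800 N = 255.8 kN, tensile.
σ_{invar} = P / A = 255800 / 650 = 393.6 MPa.

σ ≈ 394 MPa (tensile)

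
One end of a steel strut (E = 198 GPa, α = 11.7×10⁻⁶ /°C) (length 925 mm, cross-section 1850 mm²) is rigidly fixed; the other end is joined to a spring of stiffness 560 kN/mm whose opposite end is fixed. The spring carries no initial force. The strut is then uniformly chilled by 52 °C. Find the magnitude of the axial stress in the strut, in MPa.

σ ≈ 70.6 MPa (tensile)

The unrestrained thermal change is αΔT L = 11.7×10⁻⁶ × 52 × 925 = 0.5628 mm.
With a force P in the spring, the elastic change of the strut is PL/(AE) and that of the spring is P/k; compatibility requires their sum to equal δ_free.
So P = δ_free / [L/(AE) + 1/k] = 0.5628 / [ 925/(1850×198×10³) + 1/(560×10³) ].
P = 0.5628 / 4.311×10⁻⁶ = 130500 N.
σ = P/A = 130500/1850 = 70.56 MPa.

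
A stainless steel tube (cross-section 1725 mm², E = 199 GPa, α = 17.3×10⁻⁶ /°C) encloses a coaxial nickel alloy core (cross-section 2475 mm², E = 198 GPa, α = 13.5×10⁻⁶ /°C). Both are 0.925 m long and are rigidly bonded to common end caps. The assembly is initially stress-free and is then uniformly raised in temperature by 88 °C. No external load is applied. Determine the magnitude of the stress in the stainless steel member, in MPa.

The stainless steel has the larger α, so on heating it would change length more than the nickel alloy if both were free. The rigid plates force a common final length, so the stainless steel is put into compression and the nickel alloy into tension, with equal and opposite forces P (no external load).
Compatibility of the two members (thermal + elastic change equal): (α₁ − α₂)ΔT = P·[1/(A₁E₁) + 1/(A₂E₂)].
|α₁ − α₂|·ΔT = 3.8×10⁻⁶ × 88 = 0.0003344.
1/(A₁E₁) + 1/(A₂E₂) = 1/(1725×199×10³) + 1/(2475×198×10³) = 4.954×10⁻⁹ N⁻¹.
So P = 0.0003344 / 4.954×10⁻⁹ = 67.5 kN.
σ_{stainless steel} = P/A₁ = 67500/1725 = 39.13 MPa, compressive.

σ ≈ 39.1 MPa (compressive)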